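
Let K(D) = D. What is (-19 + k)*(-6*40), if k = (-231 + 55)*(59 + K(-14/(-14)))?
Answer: 2538960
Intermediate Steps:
k = -10560 (k = (-231 + 55)*(59 - 14/(-14)) = -176*(59 - 14*(-1/14)) = -176*(59 + 1) = -176*60 = -10560)
(-19 + k)*(-6*40) = (-19 - 10560)*(-6*40) = -10579*(-240) = 2538960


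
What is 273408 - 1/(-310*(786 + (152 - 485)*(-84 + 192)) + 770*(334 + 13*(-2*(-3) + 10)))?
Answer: 3095667548159/11322520 ≈ 2.7341e+5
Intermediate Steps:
273408 - 1/(-310*(786 + (152 - 485)*(-84 + 192)) + 770*(334 + 13*(-2*(-3) + 10))) = 273408 - 1/(-310*(786 - 333*108) + 770*(334 + 13*(6 + 10))) = 273408 - 1/(-310*(786 - 35964) + 770*(334 + 13*16)) = 273408 - 1/(-310*(-35178) + 770*(334 + 208)) = 273408 - 1/(10905180 + 770*542) = 273408 - 1/(10905180 + 417340) = 273408 - 1/11322520 = 3095667548159/11322520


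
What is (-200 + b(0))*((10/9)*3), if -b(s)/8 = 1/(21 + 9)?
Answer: -6008/9 ≈ -667.56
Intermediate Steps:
b(s) = -4/15 (b(s) = -8/(21 + 9) = -8/30 = -8*1/30 = -4/15)
(-200 + b(0))*((10/9)*3) = (-200 - 4/15)*((10/9)*3) = -3004*10*(⅑)*3/15 = -6008*3/27 = -3004/15*10/3 = -6008/9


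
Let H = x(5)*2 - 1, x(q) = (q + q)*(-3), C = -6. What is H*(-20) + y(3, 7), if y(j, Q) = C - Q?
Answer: 1207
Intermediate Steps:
x(q) = -6*q (x(q) = (2*q)*(-3) = -6*q)
y(j, Q) = -6 - Q
H = -61 (H = -6*5*2 - 1 = -30*2 - 1 = -60 - 1 = -61)
H*(-20) + y(3, 7) = -61*(-20) + (-6 - 1*7) = 1220 + (-6 - 7) = 1220 - 13 = 1207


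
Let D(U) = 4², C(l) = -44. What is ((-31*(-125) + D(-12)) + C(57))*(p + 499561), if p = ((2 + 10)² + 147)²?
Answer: 2247578974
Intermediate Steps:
D(U) = 16
p = 84681 (p = (12² + 147)² = (144 + 147)² = 291² = 84681)
((-31*(-125) + D(-12)) + C(57))*(p + 499561) = ((-31*(-125) + 16) - 44)*(84681 + 499561) = ((3875 + 16) - 44)*584242 = (3891 - 44)*584242 = 3847*584242 = 2247578974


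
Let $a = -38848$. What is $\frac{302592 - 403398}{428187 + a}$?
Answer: $- \frac{100806}{389339} \approx -0.25892$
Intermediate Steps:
$\frac{302592 - 403398}{428187 + a} = \frac{302592 - 403398}{428187 - 38848} = - \frac{100806}{389339}$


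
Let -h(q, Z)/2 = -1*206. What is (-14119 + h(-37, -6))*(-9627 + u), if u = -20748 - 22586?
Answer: 725936427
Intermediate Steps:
h(q, Z) = 412 (h(q, Z) = -(-2)*206 = -2*(-206) = 412)
u = -43334
(-14119 + h(-37, -6))*(-9627 + u) = (-14119 + 412)*(-9627 - 43334) = -13707*(-52961) = 725936427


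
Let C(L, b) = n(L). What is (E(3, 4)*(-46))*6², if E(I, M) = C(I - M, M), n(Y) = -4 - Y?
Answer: 4968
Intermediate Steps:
C(L, b) = -4 - L
E(I, M) = -4 + M - I (E(I, M) = -4 - (I - M) = -4 + (M - I) = -4 + M - I)
(E(3, 4)*(-46))*6² = ((-4 + 4 - 1*3)*(-46))*6² = ((-4 + 4 - 3)*(-46))*36 = -3*(-46)*36 = 138*36 = 4968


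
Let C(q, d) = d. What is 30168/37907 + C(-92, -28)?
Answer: -1031228/37907 ≈ -27.204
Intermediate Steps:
30168/37907 + C(-92, -28) = 30168/37907 - 28 = -1031228/37907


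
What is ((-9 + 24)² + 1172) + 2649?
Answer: 4046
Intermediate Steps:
((-9 + 24)² + 1172) + 2649 = (15² + 1172) + 2649 = (225 + 1172) + 2649 = 1397 + 2649 = 4046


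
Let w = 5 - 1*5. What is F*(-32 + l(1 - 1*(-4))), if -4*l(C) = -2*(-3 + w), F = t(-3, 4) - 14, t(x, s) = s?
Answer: 335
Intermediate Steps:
w = 0 (w = 5 - 5 = 0)
F = -10 (F = 4 - 14 = -10)
l(C) = -3/2 (l(C) = -(-1)*(-3 + 0)/2 = -(-1)*(-3)/2 = -¼*6 = -3/2)
F*(-32 + l(1 - 1*(-4))) = -10*(-32 - 3/2) = -10*(-67/2) = 335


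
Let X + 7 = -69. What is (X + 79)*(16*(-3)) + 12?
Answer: -132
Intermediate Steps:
X = -76 (X = -7 - 69 = -76)
(X + 79)*(16*(-3)) + 12 = (-76 + 79)*(16*(-3)) + 12 = 3*(-48) + 12 = -144 + 12 = -132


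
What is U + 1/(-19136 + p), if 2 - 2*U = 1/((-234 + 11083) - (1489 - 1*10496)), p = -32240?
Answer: 127509539/127515232 ≈ 0.99996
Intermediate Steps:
U = 39711/39712 (U = 1 - 1/(2*((-234 + 11083) - (1489 - 1*10496))) = 1 - 1/(2*(10849 - (1489 - 10496))) = 1 - 1/(2*(10849 - 1*(-9007))) = 1 - 1/(2*(10849 + 9007)) = 1 - ½/19856 = 1 - ½*1/19856 = 1 - 1/39712 = 39711/39712 ≈ 0.99998)
U + 1/(-19136 + p) = 39711/39712 + 1/(-19136 - 32240) = 39711/39712 + 1/(-51376) = 39711/39712 - 1/51376 = 127509539/127515232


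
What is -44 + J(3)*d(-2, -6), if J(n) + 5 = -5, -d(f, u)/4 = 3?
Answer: 76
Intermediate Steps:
d(f, u) = -12 (d(f, u) = -4*3 = -12)
J(n) = -10 (J(n) = -5 - 5 = -10)
-44 + J(3)*d(-2, -6) = -44 - 10*(-12) = -44 + 120 = 76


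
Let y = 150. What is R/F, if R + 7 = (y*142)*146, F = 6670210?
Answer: 3109793/6670210 ≈ 0.46622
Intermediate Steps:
R = 3109793 (R = -7 + (150*142)*146 = -7 + 21300*146 = -7 + 3109800 = 3109793)
R/F = 3109793/6670210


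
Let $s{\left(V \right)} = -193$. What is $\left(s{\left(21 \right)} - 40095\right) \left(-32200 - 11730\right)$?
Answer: $1769851840$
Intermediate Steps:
$\left(s{\left(21 \right)} - 40095\right) \left(-32200 - 11730\right) = \left(-193 - 40095\right) \left(-32200 - 11730\right) = \left(-40288\right) \left(-43930\right) = 1769851840$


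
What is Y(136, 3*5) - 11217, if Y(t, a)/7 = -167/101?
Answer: -1134086/101 ≈ -11229.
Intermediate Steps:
Y(t, a) = -1169/101 (Y(t, a) = 7*(-167/101) = -1169/101)
Y(136, 3*5) - 11217 = -1169/101 - 11217 = -1134086/101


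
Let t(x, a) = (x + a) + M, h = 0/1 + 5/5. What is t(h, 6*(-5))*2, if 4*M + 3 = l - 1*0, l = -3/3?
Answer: -60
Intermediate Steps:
h = 1 (h = 0*1 + 5*(⅕) = 0 + 1 = 1)
l = -1 (l = -3*⅓ = -1)
M = -1 (M = -¾ + (-1 - 1*0)/4 = -¾ + (-1 + 0)/4 = -¾ + (¼)*(-1) = -¾ - ¼ = -1)
t(x, a) = -1 + a + x (t(x, a) = (x + a) - 1 = (a + x) - 1 = -1 + a + x)
t(h, 6*(-5))*2 = (-1 + 6*(-5) + 1)*2 = (-1 - 30 + 1)*2 = -30*2 = -60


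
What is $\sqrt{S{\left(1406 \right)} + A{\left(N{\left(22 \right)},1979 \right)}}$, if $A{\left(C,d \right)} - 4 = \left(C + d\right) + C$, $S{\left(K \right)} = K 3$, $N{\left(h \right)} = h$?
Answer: $\sqrt{6245} \approx 79.025$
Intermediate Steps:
$S{\left(K \right)} = 3 K$
$A{\left(C,d \right)} = 4 + d + 2 C$ ($A{\left(C,d \right)} = 4 + \left(\left(C + d\right) + C\right) = 4 + \left(d + 2 C\right) = 4 + d + 2 C$)
$\sqrt{S{\left(1406 \right)} + A{\left(N{\left(22 \right)},1979 \right)}} = \sqrt{3 \cdot 1406 + \left(4 + 1979 + 2 \cdot 22\right)} = \sqrt{4218 + \left(4 + 1979 + 44\right)} = \sqrt{4218 + 2027} = \sqrt{6245}$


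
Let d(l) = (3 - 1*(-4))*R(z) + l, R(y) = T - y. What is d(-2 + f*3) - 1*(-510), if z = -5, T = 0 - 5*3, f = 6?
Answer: 456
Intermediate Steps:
T = -15 (T = 0 - 15 = -15)
R(y) = -15 - y
d(l) = -70 + l (d(l) = (3 - 1*(-4))*(-15 - 1*(-5)) + l = (3 + 4)*(-15 + 5) + l = 7*(-10) + l = -70 + l)
d(-2 + f*3) - 1*(-510) = (-70 + (-2 + 6*3)) - 1*(-510) = (-70 + (-2 + 18)) + 510 = (-70 + 16) + 510 = -54 + 510 = 456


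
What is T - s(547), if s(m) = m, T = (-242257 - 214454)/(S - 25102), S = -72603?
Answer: -52987924/97705 ≈ -542.33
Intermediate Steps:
T = 456711/97705 (T = (-242257 - 214454)/(-72603 - 25102) = -456711/(-97705) = -456711*(-1/97705) = 456711/97705 ≈ 4.6744)
T - s(547) = 456711/97705 - 1*547 = 456711/97705 - 547 = -52987924/97705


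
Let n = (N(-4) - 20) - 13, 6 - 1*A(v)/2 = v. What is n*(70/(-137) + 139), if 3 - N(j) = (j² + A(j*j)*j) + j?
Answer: -2314706/137 ≈ -16896.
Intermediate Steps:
A(v) = 12 - 2*v
N(j) = 3 - j - j² - j*(12 - 2*j²) (N(j) = 3 - ((j² + (12 - 2*j*j)*j) + j) = 3 - ((j² + (12 - 2*j²)*j) + j) = 3 - ((j² + j*(12 - 2*j²)) + j) = 3 - (j + j² + j*(12 - 2*j²)) = 3 + (-j - j² - j*(12 - 2*j²)) = 3 - j - j² - j*(12 - 2*j²))
n = -122 (n = ((3 - 1*(-4)² - 13*(-4) + 2*(-4)³) - 20) - 13 = ((3 - 1*16 + 52 + 2*(-64)) - 20) - 13 = ((3 - 16 + 52 - 128) - 20) - 13 = (-89 - 20) - 13 = -109 - 13 = -122)
n*(70/(-137) + 139) = -122*(70/(-137) + 139) = -122*(70*(-1/137) + 139) = -122*(-70/137 + 139) = -122*18973/137 = -2314706/137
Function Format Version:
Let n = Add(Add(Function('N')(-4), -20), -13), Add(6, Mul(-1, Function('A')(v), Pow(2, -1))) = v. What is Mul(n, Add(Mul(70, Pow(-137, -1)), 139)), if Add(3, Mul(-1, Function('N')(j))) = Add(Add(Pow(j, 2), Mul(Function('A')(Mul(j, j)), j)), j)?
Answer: Rational(-2314706, 137) ≈ -16896.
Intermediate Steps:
Function('A')(v) = Add(12, Mul(-2, v))
Function('N')(j) = Add(3, Mul(-1, j), Mul(-1, Pow(j, 2)), Mul(-1, j, Add(12, Mul(-2, Pow(j, 2))))) (Function('N')(j) = Add(3, Mul(-1, Add(Add(Pow(j, 2), Mul(Add(12, Mul(-2, Mul(j, j))), j)), j))) = Add(3, Mul(-1, Add(Add(Pow(j, 2), Mul(Add(12, Mul(-2, Pow(j, 2))), j)), j))) = Add(3, Mul(-1, Add(Add(Pow(j, 2), Mul(j, Add(12, Mul(-2, Pow(j, 2))))), j))) = Add(3, Mul(-1, Add(j, Pow(j, 2), Mul(j, Add(12, Mul(-2, Pow(j, 2))))))) = Add(3, Add(Mul(-1, j), Mul(-1, Pow(j, 2)), Mul(-1, j, Add(12, Mul(-2, Pow(j, 2)))))) = Add(3, Mul(-1, j), Mul(-1, Pow(j, 2)), Mul(-1, j, Add(12, Mul(-2, Pow(j, 2))))))
n = -122 (n = Add(Add(Add(3, Mul(-1, Pow(-4, 2)), Mul(-13, -4), Mul(2, Pow(-4, 3))), -20), -13) = Add(Add(Add(3, Mul(-1, 16), 52, Mul(2, -64)), -20), -13) = Add(Add(Add(3, -16, 52, -128), -20), -13) = Add(Add(-89, -20), -13) = Add(-109, -13) = -122)
Mul(n, Add(Mul(70, Pow(-137, -1)), 139)) = Mul(-122, Add(Mul(70, Pow(-137, -1)), 139)) = Mul(-122, Add(Mul(70, Rational(-1, 137)), 139)) = Mul(-122, Add(Rational(-70, 137), 139)) = Mul(-122, Rational(18973, 137)) = Rational(-2314706, 137)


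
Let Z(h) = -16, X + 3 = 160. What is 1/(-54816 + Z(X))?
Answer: -1/54832 ≈ -1.8238e-5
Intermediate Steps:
X = 157 (X = -3 + 160 = 157)
1/(-54816 + Z(X)) = 1/(-54816 - 16) = 1/(-54832) = -1/54832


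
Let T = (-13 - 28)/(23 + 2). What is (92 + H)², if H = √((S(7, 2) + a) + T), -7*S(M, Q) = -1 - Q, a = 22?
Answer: (3220 + √25466)²/1225 ≈ 9323.7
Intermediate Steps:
S(M, Q) = ⅐ + Q/7 (S(M, Q) = -(-1 - Q)/7 = ⅐ + Q/7)
T = -41/25 ≈ -1.6400
H = √25466/35 (H = √(((⅐ + (⅐)*2) + 22) - 41/25) = √(((⅐ + 2/7) + 22) - 41/25) = √((3/7 + 22) - 41/25) = √(157/7 - 41/25) = √(3638/175) = √25466/35 ≈ 4.5594)
(92 + H)² = (92 + √25466/35)²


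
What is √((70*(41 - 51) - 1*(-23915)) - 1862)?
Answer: √21353 ≈ 146.13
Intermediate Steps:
√((70*(41 - 51) - 1*(-23915)) - 1862) = √((70*(-10) + 23915) - 1862) = √((-700 + 23915) - 1862) = √(23215 - 1862) = √21353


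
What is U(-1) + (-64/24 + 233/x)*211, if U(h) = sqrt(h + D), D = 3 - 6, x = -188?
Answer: -464833/564 + 2*I ≈ -824.17 + 2.0*I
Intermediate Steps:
D = -3
U(h) = sqrt(-3 + h) (U(h) = sqrt(h - 3) = sqrt(-3 + h))
U(-1) + (-64/24 + 233/x)*211 = sqrt(-3 - 1) + (-64/24 + 233/(-188))*211 = sqrt(-4) + (-64*1/24 + 233*(-1/188))*211 = 2*I + (-8/3 - 233/188)*211 = 2*I - 2203/564*211 = 2*I - 464833/564 = -464833/564 + 2*I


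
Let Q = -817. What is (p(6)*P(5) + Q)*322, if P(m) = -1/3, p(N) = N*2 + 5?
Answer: -794696/3 ≈ -2.6490e+5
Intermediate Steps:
p(N) = 5 + 2*N (p(N) = 2*N + 5 = 5 + 2*N)
P(m) = -⅓ (P(m) = -1*⅓ = -⅓)
(p(6)*P(5) + Q)*322 = ((5 + 2*6)*(-⅓) - 817)*322 = ((5 + 12)*(-⅓) - 817)*322 = (17*(-⅓) - 817)*322 = (-17/3 - 817)*322 = -2468/3*322 = -794696/3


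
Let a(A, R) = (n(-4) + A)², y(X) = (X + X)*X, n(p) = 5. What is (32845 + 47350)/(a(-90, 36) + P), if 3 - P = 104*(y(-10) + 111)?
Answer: -80195/25116 ≈ -3.1930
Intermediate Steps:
y(X) = 2*X² (y(X) = (2*X)*X = 2*X²)
P = -32341 (P = 3 - 104*(2*(-10)² + 111) = 3 - 104*(2*100 + 111) = 3 - 104*(200 + 111) = 3 - 104*311 = 3 - 1*32344 = 3 - 32344 = -32341)
a(A, R) = (5 + A)²
(32845 + 47350)/(a(-90, 36) + P) = (32845 + 47350)/((5 - 90)² - 32341) = 80195/((-85)² - 32341) = 80195/(7225 - 32341) = 80195/(-25116) = 80195*(-1/25116) = -80195/25116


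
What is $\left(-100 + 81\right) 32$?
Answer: $-608$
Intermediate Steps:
$\left(-100 + 81\right) 32 = \left(-19\right) 32 = -608$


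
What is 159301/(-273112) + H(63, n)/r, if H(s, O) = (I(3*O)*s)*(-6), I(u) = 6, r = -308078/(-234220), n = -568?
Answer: -72564582420499/42069899368 ≈ -1724.9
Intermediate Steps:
r = 154039/117110 (r = -308078*(-1/234220) = 154039/117110 ≈ 1.3153)
H(s, O) = -36*s (H(s, O) = (6*s)*(-6) = -36*s)
159301/(-273112) + H(63, n)/r = 159301/(-273112) + (-36*63)/(154039/117110) = 159301*(-1/273112) - 2268*117110/154039 = -159301/273112 - 265605480/154039 = -72564582420499/42069899368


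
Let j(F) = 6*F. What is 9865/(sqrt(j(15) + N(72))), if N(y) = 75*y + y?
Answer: 9865*sqrt(618)/1854 ≈ 132.28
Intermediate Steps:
N(y) = 76*y
9865/(sqrt(j(15) + N(72))) = 9865/(sqrt(6*15 + 76*72)) = 9865/(sqrt(90 + 5472)) = 9865/(sqrt(5562)) = 9865/((3*sqrt(618))) = 9865*(sqrt(618)/1854) = 9865*sqrt(618)/1854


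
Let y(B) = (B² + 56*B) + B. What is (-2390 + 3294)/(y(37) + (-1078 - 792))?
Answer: 113/201 ≈ 0.56219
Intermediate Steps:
y(B) = B² + 57*B
(-2390 + 3294)/(y(37) + (-1078 - 792)) = (-2390 + 3294)/(37*(57 + 37) + (-1078 - 792)) = 904/(37*94 - 1870) = 904/(3478 - 1870) = 904/1608 = 904*(1/1608) = 113/201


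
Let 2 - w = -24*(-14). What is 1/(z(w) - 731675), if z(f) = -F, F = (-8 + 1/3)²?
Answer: -9/6585604 ≈ -1.3666e-6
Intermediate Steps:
w = -334 (w = 2 - (-24)*(-14) = 2 - 1*336 = 2 - 336 = -334)
F = 529/9 (F = (-8 + ⅓)² = (-23/3)² = 529/9 ≈ 58.778)
z(f) = -529/9 (z(f) = -1*529/9 = -529/9)
1/(z(w) - 731675) = 1/(-529/9 - 731675) = 1/(-6585604/9) = -9/6585604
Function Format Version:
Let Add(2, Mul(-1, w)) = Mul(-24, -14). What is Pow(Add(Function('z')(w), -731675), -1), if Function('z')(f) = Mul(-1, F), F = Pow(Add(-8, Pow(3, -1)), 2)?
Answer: Rational(-9, 6585604) ≈ -1.3666e-6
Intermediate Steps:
w = -334 (w = Add(2, Mul(-1, Mul(-24, -14))) = Add(2, Mul(-1, 336)) = Add(2, -336) = -334)
F = Rational(529, 9) (F = Pow(Add(-8, Rational(1, 3)), 2) = Pow(Rational(-23, 3), 2) = Rational(529, 9) ≈ 58.778)
Function('z')(f) = Rational(-529, 9) (Function('z')(f) = Mul(-1, Rational(529, 9)) = Rational(-529, 9))
Pow(Add(Function('z')(w), -731675), -1) = Pow(Add(Rational(-529, 9), -731675), -1) = Pow(Rational(-6585604, 9), -1) = Rational(-9, 6585604)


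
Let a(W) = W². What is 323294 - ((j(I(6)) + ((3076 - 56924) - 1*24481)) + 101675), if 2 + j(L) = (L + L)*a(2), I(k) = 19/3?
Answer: 899698/3 ≈ 2.9990e+5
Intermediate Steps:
I(k) = 19/3 (I(k) = 19*(⅓) = 19/3)
j(L) = -2 + 8*L (j(L) = -2 + (L + L)*2² = -2 + (2*L)*4 = -2 + 8*L)
323294 - ((j(I(6)) + ((3076 - 56924) - 1*24481)) + 101675) = 323294 - (((-2 + 8*(19/3)) + ((3076 - 56924) - 1*24481)) + 101675) = 323294 - (((-2 + 152/3) + (-53848 - 24481)) + 101675) = 323294 - ((146/3 - 78329) + 101675) = 323294 - (-234841/3 + 101675) = 323294 - 1*70184/3 = 323294 - 70184/3 = 899698/3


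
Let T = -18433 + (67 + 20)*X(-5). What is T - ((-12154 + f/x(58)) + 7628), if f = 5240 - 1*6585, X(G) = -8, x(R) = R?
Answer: -845629/58 ≈ -14580.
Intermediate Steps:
f = -1345 (f = 5240 - 6585 = -1345)
T = -19129 (T = -18433 + (67 + 20)*(-8) = -18433 + 87*(-8) = -18433 - 696 = -19129)
T - ((-12154 + f/x(58)) + 7628) = -19129 - ((-12154 - 1345/58) + 7628) = -19129 - (-706277/58 + 7628) = -19129 - 1*(-263853/58) = -19129 + 263853/58 = -845629/58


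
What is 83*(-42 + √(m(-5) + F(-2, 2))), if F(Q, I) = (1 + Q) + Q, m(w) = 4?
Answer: -3403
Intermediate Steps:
F(Q, I) = 1 + 2*Q
83*(-42 + √(m(-5) + F(-2, 2))) = 83*(-42 + √(4 + (1 + 2*(-2)))) = 83*(-42 + √(4 + (1 - 4))) = 83*(-42 + √(4 - 3)) = 83*(-42 + √1) = 83*(-42 + 1) = 83*(-41) = -3403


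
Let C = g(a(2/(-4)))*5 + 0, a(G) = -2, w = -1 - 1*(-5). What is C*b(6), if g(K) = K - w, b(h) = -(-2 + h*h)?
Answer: 1020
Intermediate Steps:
w = 4 (w = -1 + 5 = 4)
b(h) = 2 - h² (b(h) = -(-2 + h²) = 2 - h²)
g(K) = -4 + K (g(K) = K - 1*4 = K - 4 = -4 + K)
C = -30 (C = (-4 - 2)*5 + 0 = -6*5 + 0 = -30 + 0 = -30)
C*b(6) = -30*(2 - 1*6²) = -30*(2 - 1*36) = -30*(2 - 36) = -30*(-34) = 1020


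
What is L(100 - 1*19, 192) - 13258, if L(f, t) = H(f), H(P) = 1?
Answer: -13257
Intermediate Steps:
L(f, t) = 1
L(100 - 1*19, 192) - 13258 = 1 - 13258 = -13257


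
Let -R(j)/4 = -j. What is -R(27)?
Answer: -108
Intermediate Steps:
R(j) = 4*j (R(j) = -(-4)*j = 4*j)
-R(27) = -4*27 = -1*108 = -108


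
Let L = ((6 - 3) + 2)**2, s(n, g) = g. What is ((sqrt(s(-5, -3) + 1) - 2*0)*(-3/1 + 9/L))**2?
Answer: -8712/625 ≈ -13.939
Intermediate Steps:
L = 25 (L = (3 + 2)**2 = 5**2 = 25)
((sqrt(s(-5, -3) + 1) - 2*0)*(-3/1 + 9/L))**2 = ((sqrt(-3 + 1) - 2*0)*(-3/1 + 9/25))**2 = ((sqrt(-2) + 0)*(-3*1 + 9*(1/25)))**2 = ((I*sqrt(2) + 0)*(-3 + 9/25))**2 = ((I*sqrt(2))*(-66/25))**2 = (-66*I*sqrt(2)/25)**2 = -8712/625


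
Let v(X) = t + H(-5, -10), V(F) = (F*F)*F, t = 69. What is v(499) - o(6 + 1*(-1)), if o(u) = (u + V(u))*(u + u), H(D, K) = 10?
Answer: -1221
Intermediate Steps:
V(F) = F**3 (V(F) = F**2*F = F**3)
o(u) = 2*u*(u + u**3) (o(u) = (u + u**3)*(u + u) = (u + u**3)*(2*u) = 2*u*(u + u**3))
v(X) = 79 (v(X) = 69 + 10 = 79)
v(499) - o(6 + 1*(-1)) = 79 - 2*(6 + 1*(-1))**2*(1 + (6 + 1*(-1))**2) = 79 - 2*(6 - 1)**2*(1 + (6 - 1)**2) = 79 - 2*5**2*(1 + 5**2) = 79 - 2*25*(1 + 25) = 79 - 2*25*26 = 79 - 1*1300 = 79 - 1300 = -1221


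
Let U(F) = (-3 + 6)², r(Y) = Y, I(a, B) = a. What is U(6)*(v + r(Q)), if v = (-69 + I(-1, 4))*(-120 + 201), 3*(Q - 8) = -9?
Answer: -50985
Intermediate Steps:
Q = 5 (Q = 8 + (⅓)*(-9) = 8 - 3 = 5)
v = -5670 (v = (-69 - 1)*(-120 + 201) = -70*81 = -5670)
U(F) = 9 (U(F) = 3² = 9)
U(6)*(v + r(Q)) = 9*(-5670 + 5) = 9*(-5665) = -50985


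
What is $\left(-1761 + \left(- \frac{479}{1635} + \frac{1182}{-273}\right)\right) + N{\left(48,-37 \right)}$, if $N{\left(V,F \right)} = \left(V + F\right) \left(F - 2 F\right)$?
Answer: $- \frac{202142669}{148785} \approx -1358.6$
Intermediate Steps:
$N{\left(V,F \right)} = - F \left(F + V\right)$ ($N{\left(V,F \right)} = \left(F + V\right) \left(- F\right) = - F \left(F + V\right)$)
$\left(-1761 + \left(- \frac{479}{1635} + \frac{1182}{-273}\right)\right) + N{\left(48,-37 \right)} = \left(-1761 + \left(- \frac{479}{1635} + \frac{1182}{-273}\right)\right) - - 37 \left(-37 + 48\right) = \left(-1761 + \left(\left(-479\right) \frac{1}{1635} + 1182 \left(- \frac{1}{273}\right)\right)\right) - \left(-37\right) 11 = \left(-1761 - \frac{687779}{148785}\right) + 407 = - \frac{262698164}{148785} + 407 = - \frac{202142669}{148785}$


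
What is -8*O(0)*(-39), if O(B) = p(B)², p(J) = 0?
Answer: 0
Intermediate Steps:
O(B) = 0 (O(B) = 0² = 0)
-8*O(0)*(-39) = -8*0*(-39) = 0*(-39) = 0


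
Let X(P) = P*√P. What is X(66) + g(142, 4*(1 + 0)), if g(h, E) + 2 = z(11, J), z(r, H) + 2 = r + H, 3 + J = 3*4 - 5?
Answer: 11 + 66*√66 ≈ 547.19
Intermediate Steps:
X(P) = P^(3/2)
J = 4 (J = -3 + (3*4 - 5) = -3 + (12 - 5) = -3 + 7 = 4)
z(r, H) = -2 + H + r (z(r, H) = -2 + (r + H) = -2 + (H + r) = -2 + H + r)
g(h, E) = 11 (g(h, E) = -2 + (-2 + 4 + 11) = -2 + 13 = 11)
X(66) + g(142, 4*(1 + 0)) = 66^(3/2) + 11 = 66*√66 + 11 = 11 + 66*√66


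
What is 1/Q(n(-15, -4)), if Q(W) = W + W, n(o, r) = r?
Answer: -⅛ ≈ -0.12500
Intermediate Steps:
Q(W) = 2*W
1/Q(n(-15, -4)) = 1/(2*(-4)) = 1/(-8) = -⅛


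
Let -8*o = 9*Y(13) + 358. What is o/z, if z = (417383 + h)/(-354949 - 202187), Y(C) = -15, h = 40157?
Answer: 7765083/228770 ≈ 33.943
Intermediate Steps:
o = -223/8 (o = -(9*(-15) + 358)/8 = -(-135 + 358)/8 = -⅛*223 = -223/8 ≈ -27.875)
z = -114385/139284 (z = (417383 + 40157)/(-354949 - 202187) = 457540/(-557136) = 457540*(-1/557136) = -114385/139284 ≈ -0.82124)
o/z = -223/(8*(-114385/139284)) = -223/8*(-139284/114385) = 7765083/228770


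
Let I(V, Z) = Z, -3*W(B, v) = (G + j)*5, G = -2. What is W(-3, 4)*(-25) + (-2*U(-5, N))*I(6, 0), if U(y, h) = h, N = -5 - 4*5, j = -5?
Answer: -875/3 ≈ -291.67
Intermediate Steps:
W(B, v) = 35/3 (W(B, v) = -(-2 - 5)*5/3 = -(-7)*5/3 = -⅓*(-35) = 35/3)
N = -25 (N = -5 - 20 = -25)
W(-3, 4)*(-25) + (-2*U(-5, N))*I(6, 0) = (35/3)*(-25) - 2*(-25)*0 = -875/3 + 50*0 = -875/3 + 0 = -875/3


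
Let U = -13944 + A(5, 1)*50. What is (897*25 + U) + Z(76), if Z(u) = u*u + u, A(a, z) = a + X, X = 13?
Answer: 15233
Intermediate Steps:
A(a, z) = 13 + a (A(a, z) = a + 13 = 13 + a)
Z(u) = u + u² (Z(u) = u² + u = u + u²)
U = -13044 (U = -13944 + (13 + 5)*50 = -13944 + 18*50 = -13944 + 900 = -13044)
(897*25 + U) + Z(76) = (897*25 - 13044) + 76*(1 + 76) = (22425 - 13044) + 76*77 = 9381 + 5852 = 15233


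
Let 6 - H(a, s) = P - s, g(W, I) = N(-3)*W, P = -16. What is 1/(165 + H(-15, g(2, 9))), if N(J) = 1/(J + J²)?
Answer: 3/562 ≈ 0.0053381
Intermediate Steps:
g(W, I) = W/6 (g(W, I) = (1/((-3)*(1 - 3)))*W = (-⅓/(-2))*W = (-⅓*(-½))*W = W/6)
H(a, s) = 22 + s (H(a, s) = 6 - (-16 - s) = 6 + (16 + s) = 22 + s)
1/(165 + H(-15, g(2, 9))) = 1/(165 + (22 + (⅙)*2)) = 1/(165 + (22 + ⅓)) = 1/(165 + 67/3) = 1/(562/3) = 3/562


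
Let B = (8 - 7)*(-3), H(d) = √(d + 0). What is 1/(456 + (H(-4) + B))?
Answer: 453/205213 - 2*I/205213 ≈ 0.0022075 - 9.746e-6*I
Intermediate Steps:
H(d) = √d
B = -3 (B = 1*(-3) = -3)
1/(456 + (H(-4) + B)) = 1/(456 + (√(-4) - 3)) = 1/(456 + (2*I - 3)) = 1/(456 + (-3 + 2*I)) = 1/(453 + 2*I) = (453 - 2*I)/205213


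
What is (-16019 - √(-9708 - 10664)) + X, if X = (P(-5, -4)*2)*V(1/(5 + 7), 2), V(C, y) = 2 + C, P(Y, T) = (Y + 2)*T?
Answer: -15969 - 2*I*√5093 ≈ -15969.0 - 142.73*I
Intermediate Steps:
P(Y, T) = T*(2 + Y) (P(Y, T) = (2 + Y)*T = T*(2 + Y))
X = 50 (X = (-4*(2 - 5)*2)*(2 + 1/(5 + 7)) = (-4*(-3)*2)*(2 + 1/12) = (12*2)*(2 + 1/12) = 24*(25/12) = 50)
(-16019 - √(-9708 - 10664)) + X = (-16019 - √(-9708 - 10664)) + 50 = (-16019 - √(-20372)) + 50 = (-16019 - 2*I*√5093) + 50 = -15969 - 2*I*√5093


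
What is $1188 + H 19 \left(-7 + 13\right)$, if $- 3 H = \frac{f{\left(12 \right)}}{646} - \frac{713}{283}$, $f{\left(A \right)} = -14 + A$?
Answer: $\frac{6176632}{4811} \approx 1283.9$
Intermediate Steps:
$H = \frac{230582}{274227}$ ($H = - \frac{\frac{-14 + 12}{646} - \frac{713}{283}}{3} = - \frac{\left(-2\right) \frac{1}{646} - \frac{713}{283}}{3} = - \frac{- \frac{1}{323} - \frac{713}{283}}{3} = \left(- \frac{1}{3}\right) \left(- \frac{230582}{91409}\right) = \frac{230582}{274227} \approx 0.84084$)
$1188 + H 19 \left(-7 + 13\right) = 1188 + \frac{230582 \cdot 19 \left(-7 + 13\right)}{274227} = 1188 + \frac{230582 \cdot 19 \cdot 6}{274227} = 1188 + \frac{230582}{274227} \cdot 114 = 1188 + \frac{461164}{4811} = \frac{6176632}{4811}$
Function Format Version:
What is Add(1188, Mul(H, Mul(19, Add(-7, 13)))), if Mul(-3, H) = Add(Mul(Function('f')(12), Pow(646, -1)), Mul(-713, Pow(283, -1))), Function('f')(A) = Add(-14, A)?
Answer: Rational(6176632, 4811) ≈ 1283.9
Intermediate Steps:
H = Rational(230582, 274227) (H = Mul(Rational(-1, 3), Add(Mul(Add(-14, 12), Pow(646, -1)), Mul(-713, Pow(283, -1)))) = Mul(Rational(-1, 3), Add(Mul(-2, Rational(1, 646)), Mul(-713, Rational(1, 283)))) = Mul(Rational(-1, 3), Add(Rational(-1, 323), Rational(-713, 283))) = Mul(Rational(-1, 3), Rational(-230582, 91409)) = Rational(230582, 274227) ≈ 0.84084)
Add(1188, Mul(H, Mul(19, Add(-7, 13)))) = Add(1188, Mul(Rational(230582, 274227), Mul(19, Add(-7, 13)))) = Add(1188, Mul(Rational(230582, 274227), Mul(19, 6))) = Add(1188, Mul(Rational(230582, 274227), 114)) = Add(1188, Rational(461164, 4811)) = Rational(6176632, 4811)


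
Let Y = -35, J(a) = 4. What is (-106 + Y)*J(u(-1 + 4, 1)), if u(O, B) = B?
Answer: -564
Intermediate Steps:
(-106 + Y)*J(u(-1 + 4, 1)) = (-106 - 35)*4 = -141*4 = -564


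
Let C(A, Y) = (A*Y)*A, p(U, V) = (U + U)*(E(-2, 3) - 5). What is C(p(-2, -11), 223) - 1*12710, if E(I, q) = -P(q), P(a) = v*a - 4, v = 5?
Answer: 900698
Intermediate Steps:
P(a) = -4 + 5*a (P(a) = 5*a - 4 = -4 + 5*a)
E(I, q) = 4 - 5*q (E(I, q) = -(-4 + 5*q) = 4 - 5*q)
p(U, V) = -32*U (p(U, V) = (U + U)*((4 - 5*3) - 5) = (2*U)*((4 - 15) - 5) = (2*U)*(-11 - 5) = (2*U)*(-16) = -32*U)
C(A, Y) = Y*A²
C(p(-2, -11), 223) - 1*12710 = 223*(-32*(-2))² - 1*12710 = 223*64² - 12710 = 223*4096 - 12710 = 913408 - 12710 = 900698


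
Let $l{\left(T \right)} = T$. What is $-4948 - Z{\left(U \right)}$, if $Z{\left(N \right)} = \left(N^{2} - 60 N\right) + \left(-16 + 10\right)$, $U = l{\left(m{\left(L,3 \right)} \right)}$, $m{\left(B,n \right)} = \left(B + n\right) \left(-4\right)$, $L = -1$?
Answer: $-5486$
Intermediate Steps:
$m{\left(B,n \right)} = - 4 B - 4 n$
$U = -8$ ($U = \left(-4\right) \left(-1\right) - 12 = 4 - 12 = -8$)
$Z{\left(N \right)} = -6 + N^{2} - 60 N$ ($Z{\left(N \right)} = \left(N^{2} - 60 N\right) - 6 = -6 + N^{2} - 60 N$)
$-4948 - Z{\left(U \right)} = -4948 - \left(-6 + \left(-8\right)^{2} - -480\right) = -4948 - \left(-6 + 64 + 480\right) = -4948 - 538 = -5486$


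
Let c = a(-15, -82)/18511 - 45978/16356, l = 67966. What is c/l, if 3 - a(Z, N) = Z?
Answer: -141800725/3429631374476 ≈ -4.1346e-5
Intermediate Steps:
a(Z, N) = 3 - Z
c = -141800725/50460986 (c = (3 - 1*(-15))/18511 - 45978/16356 = (3 + 15)*(1/18511) - 45978*1/16356 = 18*(1/18511) - 7663/2726 = 18/18511 - 7663/2726 = -141800725/50460986 ≈ -2.8101)
c/l = -141800725/50460986/67966 = -141800725/50460986*1/67966 = -141800725/3429631374476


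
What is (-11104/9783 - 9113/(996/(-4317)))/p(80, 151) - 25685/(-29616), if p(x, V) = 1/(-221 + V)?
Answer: -22162808652909125/8015955408 ≈ -2.7648e+6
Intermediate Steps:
(-11104/9783 - 9113/(996/(-4317)))/p(80, 151) - 25685/(-29616) = (-11104/9783 - 9113/(996/(-4317)))/(1/(-221 + 151)) - 25685/(-29616) = (-11104*1/9783 - 9113/(996*(-1/4317)))/(1/(-70)) - 25685*(-1/29616) = (-11104/9783 - 9113/(-332/1439))/(-1/70) + 25685/29616 = (-11104/9783 - 9113*(-1439/332))*(-70) + 25685/29616 = (-11104/9783 + 13113607/332)*(-70) + 25685/29616 = (128286730753/3247956)*(-70) + 25685/29616 = -4490035576355/1623978 + 25685/29616 = -22162808652909125/8015955408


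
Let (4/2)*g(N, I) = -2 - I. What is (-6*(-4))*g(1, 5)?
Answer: -84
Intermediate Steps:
g(N, I) = -1 - I/2 (g(N, I) = (-2 - I)/2 = -1 - I/2)
(-6*(-4))*g(1, 5) = (-6*(-4))*(-1 - ½*5) = 24*(-1 - 5/2) = 24*(-7/2) = -84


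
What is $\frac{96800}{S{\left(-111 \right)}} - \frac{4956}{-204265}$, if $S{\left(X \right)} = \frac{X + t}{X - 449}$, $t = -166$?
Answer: $\frac{11072798492812}{56581405} \approx 1.957 \cdot 10^{5}$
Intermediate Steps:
$S{\left(X \right)} = \frac{-166 + X}{-449 + X}$ ($S{\left(X \right)} = \frac{X - 166}{X - 449} = \frac{-166 + X}{-449 + X}$)
$\frac{96800}{S{\left(-111 \right)}} - \frac{4956}{-204265} = \frac{96800}{\frac{1}{-449 - 111} \left(-166 - 111\right)} - \frac{4956}{-204265} = \frac{96800}{\frac{1}{-560} \left(-277\right)} - - \frac{4956}{204265} = \frac{96800}{\left(- \frac{1}{560}\right) \left(-277\right)} + \frac{4956}{204265} = \frac{96800}{\frac{277}{560}} + \frac{4956}{204265} = 96800 \cdot \frac{560}{277} + \frac{4956}{204265} = \frac{54208000}{277} + \frac{4956}{204265} = \frac{11072798492812}{56581405}$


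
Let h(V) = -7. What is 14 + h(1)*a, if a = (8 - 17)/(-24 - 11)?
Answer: 61/5 ≈ 12.200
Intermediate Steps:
a = 9/35 (a = -9/(-35) = -9*(-1/35) = 9/35 ≈ 0.25714)
14 + h(1)*a = 14 - 7*9/35 = 14 - 9/5 = 61/5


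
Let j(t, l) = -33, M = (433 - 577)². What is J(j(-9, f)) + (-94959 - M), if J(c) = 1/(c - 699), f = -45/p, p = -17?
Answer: -84688741/732 ≈ -1.1570e+5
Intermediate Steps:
M = 20736 (M = (-144)² = 20736)
f = 45/17 (f = -45/(-17) = -45*(-1/17) = 45/17 ≈ 2.6471)
J(c) = 1/(-699 + c)
J(j(-9, f)) + (-94959 - M) = 1/(-699 - 33) + (-94959 - 1*20736) = 1/(-732) + (-94959 - 20736) = -1/732 - 115695 = -84688741/732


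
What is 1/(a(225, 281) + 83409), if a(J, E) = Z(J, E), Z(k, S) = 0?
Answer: 1/83409 ≈ 1.1989e-5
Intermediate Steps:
a(J, E) = 0
1/(a(225, 281) + 83409) = 1/(0 + 83409) = 1/83409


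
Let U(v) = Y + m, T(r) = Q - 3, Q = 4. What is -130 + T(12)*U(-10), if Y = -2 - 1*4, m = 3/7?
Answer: -949/7 ≈ -135.57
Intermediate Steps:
T(r) = 1 (T(r) = 4 - 3 = 1)
m = 3/7 (m = 3*(1/7) = 3/7 ≈ 0.42857)
Y = -6 (Y = -2 - 4 = -6)
U(v) = -39/7 (U(v) = -6 + 3/7 = -39/7)
-130 + T(12)*U(-10) = -130 + 1*(-39/7) = -130 - 39/7 = -949/7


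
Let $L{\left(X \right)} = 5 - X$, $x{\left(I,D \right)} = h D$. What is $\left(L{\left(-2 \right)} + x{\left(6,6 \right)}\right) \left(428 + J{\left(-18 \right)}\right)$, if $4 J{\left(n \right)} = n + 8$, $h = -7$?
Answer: $- \frac{29785}{2} \approx -14893.0$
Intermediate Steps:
$x{\left(I,D \right)} = - 7 D$
$J{\left(n \right)} = 2 + \frac{n}{4}$ ($J{\left(n \right)} = \frac{n + 8}{4} = \frac{8 + n}{4} = 2 + \frac{n}{4}$)
$\left(L{\left(-2 \right)} + x{\left(6,6 \right)}\right) \left(428 + J{\left(-18 \right)}\right) = \left(\left(5 - -2\right) - 42\right) \left(428 + \left(2 + \frac{1}{4} \left(-18\right)\right)\right) = \left(\left(5 + 2\right) - 42\right) \left(428 + \left(2 - \frac{9}{2}\right)\right) = \left(7 - 42\right) \left(428 - \frac{5}{2}\right) = \left(-35\right) \frac{851}{2} = - \frac{29785}{2}$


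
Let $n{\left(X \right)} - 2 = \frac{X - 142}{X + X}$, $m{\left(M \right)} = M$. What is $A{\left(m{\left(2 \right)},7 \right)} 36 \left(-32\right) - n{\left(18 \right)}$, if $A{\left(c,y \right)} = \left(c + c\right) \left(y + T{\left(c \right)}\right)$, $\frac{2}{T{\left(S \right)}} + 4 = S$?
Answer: $- \frac{248819}{9} \approx -27647.0$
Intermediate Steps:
$T{\left(S \right)} = \frac{2}{-4 + S}$
$A{\left(c,y \right)} = 2 c \left(y + \frac{2}{-4 + c}\right)$ ($A{\left(c,y \right)} = \left(c + c\right) \left(y + \frac{2}{-4 + c}\right) = 2 c \left(y + \frac{2}{-4 + c}\right)$)
$n{\left(X \right)} = 2 + \frac{-142 + X}{2 X}$ ($n{\left(X \right)} = 2 + \frac{X - 142}{X + X} = 2 + \frac{-142 + X}{2 X}$)
$A{\left(m{\left(2 \right)},7 \right)} 36 \left(-32\right) - n{\left(18 \right)} = 2 \cdot 2 \frac{1}{-4 + 2} \left(2 + 7 \left(-4 + 2\right)\right) 36 \left(-32\right) - \left(\frac{5}{2} - \frac{71}{18}\right) = 2 \cdot 2 \frac{1}{-2} \left(2 + 7 \left(-2\right)\right) 36 \left(-32\right) - \left(\frac{5}{2} - \frac{71}{18}\right) = 2 \cdot 2 \left(- \frac{1}{2}\right) \left(2 - 14\right) 36 \left(-32\right) - \left(\frac{5}{2} - \frac{71}{18}\right) = 2 \cdot 2 \left(- \frac{1}{2}\right) \left(-12\right) 36 \left(-32\right) - - \frac{13}{9} = 24 \cdot 36 \left(-32\right) + \frac{13}{9} = 864 \left(-32\right) + \frac{13}{9} = -27648 + \frac{13}{9} = - \frac{248819}{9}$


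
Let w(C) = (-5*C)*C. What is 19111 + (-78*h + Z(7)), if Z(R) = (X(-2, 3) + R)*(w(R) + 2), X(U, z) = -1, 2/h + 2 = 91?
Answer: 1570961/89 ≈ 17651.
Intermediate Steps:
h = 2/89 (h = 2/(-2 + 91) = 2/89 ≈ 0.022472)
w(C) = -5*C²
Z(R) = (-1 + R)*(2 - 5*R²) (Z(R) = (-1 + R)*(-5*R² + 2) = (-1 + R)*(2 - 5*R²))
19111 + (-78*h + Z(7)) = 19111 + (-78*2/89 + (-2 - 5*7³ + 2*7 + 5*7²)) = 19111 + (-156/89 + (-2 - 5*343 + 14 + 5*49)) = 19111 + (-156/89 + (-2 - 1715 + 14 + 245)) = 19111 + (-156/89 - 1458) = 19111 - 129918/89 = 1570961/89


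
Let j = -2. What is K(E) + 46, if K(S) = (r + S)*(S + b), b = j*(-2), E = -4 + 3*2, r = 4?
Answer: 82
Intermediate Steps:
E = 2 (E = -4 + 6 = 2)
b = 4 (b = -2*(-2) = 4)
K(S) = (4 + S)² (K(S) = (4 + S)*(S + 4) = (4 + S)*(4 + S) = (4 + S)²)
K(E) + 46 = (16 + 2² + 8*2) + 46 = (16 + 4 + 16) + 46 = 36 + 46 = 82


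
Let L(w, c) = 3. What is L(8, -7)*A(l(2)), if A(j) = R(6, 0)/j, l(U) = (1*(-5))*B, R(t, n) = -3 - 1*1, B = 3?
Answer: ⅘ ≈ 0.80000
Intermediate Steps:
R(t, n) = -4 (R(t, n) = -3 - 1 = -4)
l(U) = -15 (l(U) = (1*(-5))*3 = -5*3 = -15)
A(j) = -4/j
L(8, -7)*A(l(2)) = 3*(-4/(-15)) = 3*(-4*(-1/15)) = 3*(4/15) = ⅘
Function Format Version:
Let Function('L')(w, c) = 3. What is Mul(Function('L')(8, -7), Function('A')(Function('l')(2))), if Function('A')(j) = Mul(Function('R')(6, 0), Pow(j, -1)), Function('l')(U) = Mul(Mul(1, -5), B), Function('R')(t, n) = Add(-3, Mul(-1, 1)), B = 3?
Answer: Rational(4, 5) ≈ 0.80000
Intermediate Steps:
Function('R')(t, n) = -4 (Function('R')(t, n) = Add(-3, -1) = -4)
Function('l')(U) = -15 (Function('l')(U) = Mul(Mul(1, -5), 3) = Mul(-5, 3) = -15)
Function('A')(j) = Mul(-4, Pow(j, -1))
Mul(Function('L')(8, -7), Function('A')(Function('l')(2))) = Mul(3, Mul(-4, Pow(-15, -1))) = Mul(3, Mul(-4, Rational(-1, 15))) = Mul(3, Rational(4, 15)) = Rational(4, 5)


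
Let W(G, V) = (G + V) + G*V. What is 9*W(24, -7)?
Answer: -1359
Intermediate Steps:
W(G, V) = G + V + G*V
9*W(24, -7) = 9*(24 - 7 + 24*(-7)) = 9*(24 - 7 - 168) = 9*(-151) = -1359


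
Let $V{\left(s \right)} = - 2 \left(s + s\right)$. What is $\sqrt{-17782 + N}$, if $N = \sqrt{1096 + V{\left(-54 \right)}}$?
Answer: $\sqrt{-17782 + 4 \sqrt{82}} \approx 133.21 i$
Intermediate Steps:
$V{\left(s \right)} = - 4 s$ ($V{\left(s \right)} = - 2 \cdot 2 s = - 4 s$)
$N = 4 \sqrt{82}$ ($N = \sqrt{1096 - -216} = \sqrt{1096 + 216} = \sqrt{1312} = 4 \sqrt{82} \approx 36.222$)
$\sqrt{-17782 + N} = \sqrt{-17782 + 4 \sqrt{82}}$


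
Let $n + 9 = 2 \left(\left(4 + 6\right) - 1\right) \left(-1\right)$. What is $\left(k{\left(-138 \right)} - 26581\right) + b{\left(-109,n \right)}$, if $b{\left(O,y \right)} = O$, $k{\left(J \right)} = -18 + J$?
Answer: $-26846$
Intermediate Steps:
$n = -27$ ($n = -9 + 2 \left(\left(4 + 6\right) - 1\right) \left(-1\right) = -9 + 2 \left(10 - 1\right) \left(-1\right) = -9 + 2 \cdot 9 \left(-1\right) = -9 + 18 \left(-1\right) = -9 - 18 = -27$)
$\left(k{\left(-138 \right)} - 26581\right) + b{\left(-109,n \right)} = \left(\left(-18 - 138\right) - 26581\right) - 109 = \left(-156 - 26581\right) - 109 = -26737 - 109 = -26846$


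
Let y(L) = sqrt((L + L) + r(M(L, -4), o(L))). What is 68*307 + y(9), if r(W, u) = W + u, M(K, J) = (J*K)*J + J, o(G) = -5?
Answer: 20876 + 3*sqrt(17) ≈ 20888.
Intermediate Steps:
M(K, J) = J + K*J**2 (M(K, J) = K*J**2 + J = J + K*J**2)
y(L) = sqrt(-9 + 18*L) (y(L) = sqrt((L + L) + (-4*(1 - 4*L) - 5)) = sqrt(2*L + ((-4 + 16*L) - 5)) = sqrt(2*L + (-9 + 16*L)) = sqrt(-9 + 18*L))
68*307 + y(9) = 68*307 + 3*sqrt(-1 + 2*9) = 20876 + 3*sqrt(-1 + 18) = 20876 + 3*sqrt(17)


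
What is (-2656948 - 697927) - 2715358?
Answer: -6070233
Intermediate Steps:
(-2656948 - 697927) - 2715358 = -3354875 - 2715358 = -6070233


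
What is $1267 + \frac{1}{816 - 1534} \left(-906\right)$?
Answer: $\frac{455306}{359} \approx 1268.3$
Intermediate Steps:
$1267 + \frac{1}{816 - 1534} \left(-906\right) = 1267 + \frac{1}{-718} \left(-906\right) = 1267 - - \frac{453}{359} = 1267 + \frac{453}{359} = \frac{455306}{359}$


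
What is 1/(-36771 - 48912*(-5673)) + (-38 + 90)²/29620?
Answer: 328589856889/3599419874895 ≈ 0.091290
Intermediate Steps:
1/(-36771 - 48912*(-5673)) + (-38 + 90)²/29620 = -1/5673/(-85683) + 52²*(1/29620) = -1/85683*(-1/5673) + 2704*(1/29620) = 1/486079659 + 676/7405 = 328589856889/3599419874895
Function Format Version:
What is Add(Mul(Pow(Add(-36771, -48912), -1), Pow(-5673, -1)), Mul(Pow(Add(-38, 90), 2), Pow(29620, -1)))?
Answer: Rational(328589856889, 3599419874895) ≈ 0.091290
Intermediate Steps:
Add(Mul(Pow(Add(-36771, -48912), -1), Pow(-5673, -1)), Mul(Pow(Add(-38, 90), 2), Pow(29620, -1))) = Add(Mul(Pow(-85683, -1), Rational(-1, 5673)), Mul(Pow(52, 2), Rational(1, 29620))) = Add(Mul(Rational(-1, 85683), Rational(-1, 5673)), Mul(2704, Rational(1, 29620))) = Add(Rational(1, 486079659), Rational(676, 7405)) = Rational(328589856889, 3599419874895)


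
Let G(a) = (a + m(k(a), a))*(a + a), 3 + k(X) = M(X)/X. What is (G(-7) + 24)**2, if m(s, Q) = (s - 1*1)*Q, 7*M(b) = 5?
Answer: 78400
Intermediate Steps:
M(b) = 5/7 (M(b) = (1/7)*5 = 5/7)
k(X) = -3 + 5/(7*X)
m(s, Q) = Q*(-1 + s) (m(s, Q) = (s - 1)*Q = (-1 + s)*Q = Q*(-1 + s))
G(a) = 2*a*(a + a*(-4 + 5/(7*a))) (G(a) = (a + a*(-1 + (-3 + 5/(7*a))))*(a + a) = (a + a*(-4 + 5/(7*a)))*(2*a) = 2*a*(a + a*(-4 + 5/(7*a))))
(G(-7) + 24)**2 = ((2/7)*(-7)*(5 - 21*(-7)) + 24)**2 = ((2/7)*(-7)*(5 + 147) + 24)**2 = ((2/7)*(-7)*152 + 24)**2 = (-304 + 24)**2 = (-280)**2 = 78400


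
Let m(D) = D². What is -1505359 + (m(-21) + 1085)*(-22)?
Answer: -1538931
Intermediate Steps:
-1505359 + (m(-21) + 1085)*(-22) = -1505359 + ((-21)² + 1085)*(-22) = -1505359 + (441 + 1085)*(-22) = -1505359 + 1526*(-22) = -1505359 - 33572 = -1538931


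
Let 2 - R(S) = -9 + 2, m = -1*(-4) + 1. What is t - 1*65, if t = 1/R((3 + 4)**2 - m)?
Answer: -584/9 ≈ -64.889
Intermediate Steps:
m = 5 (m = 4 + 1 = 5)
R(S) = 9 (R(S) = 2 - (-9 + 2) = 2 - 1*(-7) = 2 + 7 = 9)
t = 1/9 ≈ 0.11111
t - 1*65 = 1/9 - 1*65 = 1/9 - 65 = -584/9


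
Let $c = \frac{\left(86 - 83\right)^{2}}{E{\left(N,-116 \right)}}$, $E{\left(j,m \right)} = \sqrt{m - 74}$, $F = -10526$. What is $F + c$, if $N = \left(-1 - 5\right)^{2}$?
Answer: $-10526 - \frac{9 i \sqrt{190}}{190} \approx -10526.0 - 0.65293 i$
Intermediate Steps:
$N = 36$ ($N = \left(-6\right)^{2} = 36$)
$E{\left(j,m \right)} = \sqrt{-74 + m}$
$c = - \frac{9 i \sqrt{190}}{190}$ ($c = \frac{\left(86 - 83\right)^{2}}{\sqrt{-74 - 116}} = \frac{3^{2}}{\sqrt{-190}} = \frac{9}{i \sqrt{190}} = 9 \left(- \frac{i \sqrt{190}}{190}\right) = - \frac{9 i \sqrt{190}}{190} \approx - 0.65293 i$)
$F + c = -10526 - \frac{9 i \sqrt{190}}{190}$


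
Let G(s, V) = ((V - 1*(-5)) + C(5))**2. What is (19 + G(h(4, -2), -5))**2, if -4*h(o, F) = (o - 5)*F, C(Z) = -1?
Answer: 400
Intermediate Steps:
h(o, F) = -F*(-5 + o)/4 (h(o, F) = -(o - 5)*F/4 = -(-5 + o)*F/4 = -F*(-5 + o)/4)
G(s, V) = (4 + V)**2 (G(s, V) = ((V - 1*(-5)) - 1)**2 = ((V + 5) - 1)**2 = ((5 + V) - 1)**2 = (4 + V)**2)
(19 + G(h(4, -2), -5))**2 = (19 + (4 - 5)**2)**2 = (19 + (-1)**2)**2 = (19 + 1)**2 = 20**2 = 400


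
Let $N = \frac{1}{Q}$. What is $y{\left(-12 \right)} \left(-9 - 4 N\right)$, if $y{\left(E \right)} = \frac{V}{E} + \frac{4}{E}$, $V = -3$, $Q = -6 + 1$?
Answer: $\frac{41}{60} \approx 0.68333$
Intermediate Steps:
$Q = -5$
$N = - \frac{1}{5}$ ($N = \frac{1}{-5} = - \frac{1}{5} \approx -0.2$)
$y{\left(E \right)} = \frac{1}{E}$ ($y{\left(E \right)} = - \frac{3}{E} + \frac{4}{E} = \frac{1}{E}$)
$y{\left(-12 \right)} \left(-9 - 4 N\right) = \frac{-9 - - \frac{4}{5}}{-12} = - \frac{-9 + \frac{4}{5}}{12} = \left(- \frac{1}{12}\right) \left(- \frac{41}{5}\right) = \frac{41}{60}$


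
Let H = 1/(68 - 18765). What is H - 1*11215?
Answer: -209686856/18697 ≈ -11215.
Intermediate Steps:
H = -1/18697 (H = 1/(-18697) = -1/18697 ≈ -5.3485e-5)
H - 1*11215 = -1/18697 - 1*11215 = -1/18697 - 11215 = -209686856/18697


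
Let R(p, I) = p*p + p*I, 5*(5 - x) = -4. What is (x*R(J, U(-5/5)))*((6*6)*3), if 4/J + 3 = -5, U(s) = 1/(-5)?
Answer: 5481/25 ≈ 219.24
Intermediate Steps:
U(s) = -⅕
x = 29/5 (x = 5 - ⅕*(-4) = 5 + ⅘ = 29/5 ≈ 5.8000)
J = -½ (J = 4/(-3 - 5) = 4/(-8) = 4*(-⅛) = -½ ≈ -0.50000)
R(p, I) = p² + I*p
(x*R(J, U(-5/5)))*((6*6)*3) = (29*(-(-⅕ - ½)/2)/5)*((6*6)*3) = (29*(-½*(-7/10))/5)*(36*3) = ((29/5)*(7/20))*108 = (203/100)*108 = 5481/25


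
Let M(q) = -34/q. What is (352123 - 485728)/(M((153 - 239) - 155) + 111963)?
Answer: -32198805/26983117 ≈ -1.1933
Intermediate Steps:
(352123 - 485728)/(M((153 - 239) - 155) + 111963) = (352123 - 485728)/(-34/((153 - 239) - 155) + 111963) = -133605/(-34/(-86 - 155) + 111963) = -133605/(-34/(-241) + 111963) = -133605/(-34*(-1/241) + 111963) = -133605/(34/241 + 111963) = -133605/26983117/241 = -133605*241/26983117 = -32198805/26983117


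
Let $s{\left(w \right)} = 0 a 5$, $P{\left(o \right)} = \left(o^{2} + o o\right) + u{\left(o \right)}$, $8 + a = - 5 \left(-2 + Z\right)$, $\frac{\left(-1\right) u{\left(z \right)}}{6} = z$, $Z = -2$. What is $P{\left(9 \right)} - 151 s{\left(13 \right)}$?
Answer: $108$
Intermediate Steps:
$u{\left(z \right)} = - 6 z$
$a = 12$ ($a = -8 - 5 \left(-2 - 2\right) = -8 - -20 = -8 + 20 = 12$)
$P{\left(o \right)} = - 6 o + 2 o^{2}$ ($P{\left(o \right)} = \left(o^{2} + o o\right) - 6 o = \left(o^{2} + o^{2}\right) - 6 o = 2 o^{2} - 6 o = - 6 o + 2 o^{2}$)
$s{\left(w \right)} = 0$ ($s{\left(w \right)} = 0 \cdot 12 \cdot 5 = 0 \cdot 5 = 0$)
$P{\left(9 \right)} - 151 s{\left(13 \right)} = 2 \cdot 9 \left(-3 + 9\right) - 0 = 2 \cdot 9 \cdot 6 + 0 = 108 + 0 = 108$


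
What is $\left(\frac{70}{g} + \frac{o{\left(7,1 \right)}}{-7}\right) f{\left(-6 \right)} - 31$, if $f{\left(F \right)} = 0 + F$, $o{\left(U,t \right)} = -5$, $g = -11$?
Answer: $\frac{223}{77} \approx 2.8961$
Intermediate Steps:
$f{\left(F \right)} = F$
$\left(\frac{70}{g} + \frac{o{\left(7,1 \right)}}{-7}\right) f{\left(-6 \right)} - 31 = \left(\frac{70}{-11} - \frac{5}{-7}\right) \left(-6\right) - 31 = \left(70 \left(- \frac{1}{11}\right) - - \frac{5}{7}\right) \left(-6\right) - 31 = \left(- \frac{70}{11} + \frac{5}{7}\right) \left(-6\right) - 31 = \left(- \frac{435}{77}\right) \left(-6\right) - 31 = \frac{2610}{77} - 31 = \frac{223}{77}$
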